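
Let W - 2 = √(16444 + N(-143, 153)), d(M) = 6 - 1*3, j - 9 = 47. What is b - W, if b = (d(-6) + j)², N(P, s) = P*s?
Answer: 3479 - I*√5435 ≈ 3479.0 - 73.722*I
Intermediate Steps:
j = 56 (j = 9 + 47 = 56)
d(M) = 3 (d(M) = 6 - 3 = 3)
b = 3481 (b = (3 + 56)² = 59² = 3481)
W = 2 + I*√5435 (W = 2 + √(16444 - 143*153) = 2 + √(16444 - 21879) = 2 + √(-5435) = 2 + I*√5435 ≈ 2.0 + 73.722*I)
b - W = 3481 - (2 + I*√5435) = 3481 + (-2 - I*√5435) = 3479 - I*√5435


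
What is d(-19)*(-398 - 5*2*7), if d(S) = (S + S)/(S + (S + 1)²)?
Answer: 17784/305 ≈ 58.308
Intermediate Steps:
d(S) = 2*S/(S + (1 + S)²) (d(S) = (2*S)/(S + (1 + S)²) = 2*S/(S + (1 + S)²))
d(-19)*(-398 - 5*2*7) = (2*(-19)/(-19 + (1 - 19)²))*(-398 - 5*2*7) = (2*(-19)/(-19 + (-18)²))*(-398 - 10*7) = (2*(-19)/(-19 + 324))*(-398 - 70) = (2*(-19)/305)*(-468) = (2*(-19)*(1/305))*(-468) = -38/305*(-468) = 17784/305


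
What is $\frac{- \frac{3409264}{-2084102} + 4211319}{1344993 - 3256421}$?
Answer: $- \frac{4388410879901}{1991805458828} \approx -2.2032$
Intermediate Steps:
$\frac{- \frac{3409264}{-2084102} + 4211319}{1344993 - 3256421} = \frac{\left(-3409264\right) \left(- \frac{1}{2084102}\right) + 4211319}{-1911428} = \left(\frac{1704632}{1042051} + 4211319\right) \left(- \frac{1}{1911428}\right) = \frac{4388410879901}{1042051} \left(- \frac{1}{1911428}\right) = - \frac{4388410879901}{1991805458828}$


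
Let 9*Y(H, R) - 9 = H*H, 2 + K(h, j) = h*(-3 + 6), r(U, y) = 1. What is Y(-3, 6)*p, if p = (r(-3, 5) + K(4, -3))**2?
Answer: 242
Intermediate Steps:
K(h, j) = -2 + 3*h (K(h, j) = -2 + h*(-3 + 6) = -2 + h*3 = -2 + 3*h)
Y(H, R) = 1 + H**2/9 (Y(H, R) = 1 + (H*H)/9 = 1 + H**2/9)
p = 121 (p = (1 + (-2 + 3*4))**2 = (1 + (-2 + 12))**2 = (1 + 10)**2 = 11**2 = 121)
Y(-3, 6)*p = (1 + (1/9)*(-3)**2)*121 = (1 + (1/9)*9)*121 = (1 + 1)*121 = 2*121 = 242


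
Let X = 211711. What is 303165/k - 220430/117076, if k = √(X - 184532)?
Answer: -110215/58538 + 303165*√27179/27179 ≈ 1837.0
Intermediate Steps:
k = √27179 (k = √(211711 - 184532) = √27179 ≈ 164.86)
303165/k - 220430/117076 = 303165/(√27179) - 220430/117076 = 303165*(√27179/27179) - 220430*1/117076 = 303165*√27179/27179 - 110215/58538 = -110215/58538 + 303165*√27179/27179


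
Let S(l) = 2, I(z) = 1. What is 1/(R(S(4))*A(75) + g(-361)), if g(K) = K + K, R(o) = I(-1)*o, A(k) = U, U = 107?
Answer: -1/508 ≈ -0.0019685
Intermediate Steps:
A(k) = 107
R(o) = o (R(o) = 1*o = o)
g(K) = 2*K
1/(R(S(4))*A(75) + g(-361)) = 1/(2*107 + 2*(-361)) = 1/(214 - 722) = 1/(-508) = -1/508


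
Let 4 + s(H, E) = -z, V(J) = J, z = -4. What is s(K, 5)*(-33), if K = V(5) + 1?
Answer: 0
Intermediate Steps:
K = 6 (K = 5 + 1 = 6)
s(H, E) = 0 (s(H, E) = -4 - 1*(-4) = -4 + 4 = 0)
s(K, 5)*(-33) = 0*(-33) = 0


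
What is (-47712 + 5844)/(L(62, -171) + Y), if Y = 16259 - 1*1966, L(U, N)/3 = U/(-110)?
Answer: -1151370/393011 ≈ -2.9296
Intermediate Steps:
L(U, N) = -3*U/110 (L(U, N) = 3*(U/(-110)) = 3*(U*(-1/110)) = 3*(-U/110) = -3*U/110)
Y = 14293 (Y = 16259 - 1966 = 14293)
(-47712 + 5844)/(L(62, -171) + Y) = (-47712 + 5844)/(-3/110*62 + 14293) = -41868/(-93/55 + 14293) = -41868/786022/55 = -41868*55/786022 = -1151370/393011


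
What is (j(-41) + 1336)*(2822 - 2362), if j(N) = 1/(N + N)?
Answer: 25196730/41 ≈ 6.1455e+5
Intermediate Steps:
j(N) = 1/(2*N)
(j(-41) + 1336)*(2822 - 2362) = ((½)/(-41) + 1336)*(2822 - 2362) = ((½)*(-1/41) + 1336)*460 = (-1/82 + 1336)*460 = (109551/82)*460 = 25196730/41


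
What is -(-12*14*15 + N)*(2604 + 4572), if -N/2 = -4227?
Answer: -42582384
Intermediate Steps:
N = 8454 (N = -2*(-4227) = 8454)
-(-12*14*15 + N)*(2604 + 4572) = -(-12*14*15 + 8454)*(2604 + 4572) = -(-168*15 + 8454)*7176 = -(-2520 + 8454)*7176 = -5934*7176 = -1*42582384 = -42582384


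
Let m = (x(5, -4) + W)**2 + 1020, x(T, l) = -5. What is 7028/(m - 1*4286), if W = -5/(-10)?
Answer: -28112/12983 ≈ -2.1653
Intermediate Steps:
W = 1/2 (W = -5*(-1/10) = 1/2 ≈ 0.50000)
m = 4161/4 (m = (-5 + 1/2)**2 + 1020 = (-9/2)**2 + 1020 = 81/4 + 1020 = 4161/4 ≈ 1040.3)
7028/(m - 1*4286) = 7028/(4161/4 - 1*4286) = 7028/(4161/4 - 4286) = 7028/(-12983/4) = 7028*(-4/12983) = -28112/12983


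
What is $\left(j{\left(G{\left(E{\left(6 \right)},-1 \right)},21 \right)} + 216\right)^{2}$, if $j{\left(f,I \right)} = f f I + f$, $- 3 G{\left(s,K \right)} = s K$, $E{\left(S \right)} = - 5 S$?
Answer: $5317636$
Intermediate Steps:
$G{\left(s,K \right)} = - \frac{K s}{3}$ ($G{\left(s,K \right)} = - \frac{s K}{3} = - \frac{K s}{3}$)
$j{\left(f,I \right)} = f + I f^{2}$ ($j{\left(f,I \right)} = f^{2} I + f = I f^{2} + f = f + I f^{2}$)
$\left(j{\left(G{\left(E{\left(6 \right)},-1 \right)},21 \right)} + 216\right)^{2} = \left(\left(- \frac{1}{3}\right) \left(-1\right) \left(\left(-5\right) 6\right) \left(1 + 21 \left(\left(- \frac{1}{3}\right) \left(-1\right) \left(\left(-5\right) 6\right)\right)\right) + 216\right)^{2} = \left(\left(- \frac{1}{3}\right) \left(-1\right) \left(-30\right) \left(1 + 21 \left(\left(- \frac{1}{3}\right) \left(-1\right) \left(-30\right)\right)\right) + 216\right)^{2} = \left(- 10 \left(1 + 21 \left(-10\right)\right) + 216\right)^{2} = \left(- 10 \left(1 - 210\right) + 216\right)^{2} = \left(\left(-10\right) \left(-209\right) + 216\right)^{2} = \left(2090 + 216\right)^{2} = 2306^{2} = 5317636$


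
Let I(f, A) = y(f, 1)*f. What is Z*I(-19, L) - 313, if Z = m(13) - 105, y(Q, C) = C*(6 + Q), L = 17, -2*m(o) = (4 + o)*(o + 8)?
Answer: -140675/2 ≈ -70338.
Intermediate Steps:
m(o) = -(4 + o)*(8 + o)/2 (m(o) = -(4 + o)*(o + 8)/2 = -(4 + o)*(8 + o)/2)
Z = -567/2 (Z = (-16 - 6*13 - ½*13²) - 105 = (-16 - 78 - ½*169) - 105 = (-16 - 78 - 169/2) - 105 = -357/2 - 105 = -567/2 ≈ -283.50)
I(f, A) = f*(6 + f) (I(f, A) = (1*(6 + f))*f = (6 + f)*f = f*(6 + f))
Z*I(-19, L) - 313 = -(-10773)*(6 - 19)/2 - 313 = -(-10773)*(-13)/2 - 313 = -567/2*247 - 313 = -140049/2 - 313 = -140675/2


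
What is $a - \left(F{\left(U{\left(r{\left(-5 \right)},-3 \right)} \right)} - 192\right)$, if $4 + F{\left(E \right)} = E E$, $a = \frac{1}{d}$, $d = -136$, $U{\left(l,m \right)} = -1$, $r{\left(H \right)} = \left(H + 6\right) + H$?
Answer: $\frac{26519}{136} \approx 194.99$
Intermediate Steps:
$r{\left(H \right)} = 6 + 2 H$ ($r{\left(H \right)} = \left(6 + H\right) + H = 6 + 2 H$)
$a = - \frac{1}{136}$ ($a = \frac{1}{-136} = - \frac{1}{136} \approx -0.0073529$)
$F{\left(E \right)} = -4 + E^{2}$ ($F{\left(E \right)} = -4 + E E = -4 + E^{2}$)
$a - \left(F{\left(U{\left(r{\left(-5 \right)},-3 \right)} \right)} - 192\right) = - \frac{1}{136} - \left(\left(-4 + \left(-1\right)^{2}\right) - 192\right) = - \frac{1}{136} - \left(\left(-4 + 1\right) - 192\right) = - \frac{1}{136} - \left(-3 - 192\right) = - \frac{1}{136} - -195 = - \frac{1}{136} + 195 = \frac{26519}{136}$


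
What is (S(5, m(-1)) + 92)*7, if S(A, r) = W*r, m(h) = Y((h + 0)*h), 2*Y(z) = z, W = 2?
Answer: 651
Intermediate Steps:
Y(z) = z/2
m(h) = h²/2 (m(h) = ((h + 0)*h)/2 = (h*h)/2 = h²/2)
S(A, r) = 2*r
(S(5, m(-1)) + 92)*7 = (2*((½)*(-1)²) + 92)*7 = (2*((½)*1) + 92)*7 = (2*(½) + 92)*7 = (1 + 92)*7 = 93*7 = 651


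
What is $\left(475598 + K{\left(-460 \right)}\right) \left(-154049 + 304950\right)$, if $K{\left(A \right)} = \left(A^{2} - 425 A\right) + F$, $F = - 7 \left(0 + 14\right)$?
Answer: $133185222600$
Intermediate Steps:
$F = -98$ ($F = \left(-7\right) 14 = -98$)
$K{\left(A \right)} = -98 + A^{2} - 425 A$ ($K{\left(A \right)} = \left(A^{2} - 425 A\right) - 98 = -98 + A^{2} - 425 A$)
$\left(475598 + K{\left(-460 \right)}\right) \left(-154049 + 304950\right) = \left(475598 - \left(-195402 - 211600\right)\right) \left(-154049 + 304950\right) = \left(475598 + \left(-98 + 211600 + 195500\right)\right) 150901 = \left(475598 + 407002\right) 150901 = 882600 \cdot 150901 = 133185222600$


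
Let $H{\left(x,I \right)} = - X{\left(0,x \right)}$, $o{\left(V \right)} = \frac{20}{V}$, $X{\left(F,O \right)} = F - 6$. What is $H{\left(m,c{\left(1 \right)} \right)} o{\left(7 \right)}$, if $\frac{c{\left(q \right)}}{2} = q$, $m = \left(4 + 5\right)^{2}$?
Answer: $\frac{120}{7} \approx 17.143$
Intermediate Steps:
$m = 81$ ($m = 9^{2} = 81$)
$X{\left(F,O \right)} = -6 + F$ ($X{\left(F,O \right)} = F - 6 = -6 + F$)
$c{\left(q \right)} = 2 q$
$H{\left(x,I \right)} = 6$ ($H{\left(x,I \right)} = - (-6 + 0) = \left(-1\right) \left(-6\right) = 6$)
$H{\left(m,c{\left(1 \right)} \right)} o{\left(7 \right)} = 6 \cdot \frac{20}{7} = \frac{120}{7}$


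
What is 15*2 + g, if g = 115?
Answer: 145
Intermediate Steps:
15*2 + g = 15*2 + 115 = 30 + 115 = 145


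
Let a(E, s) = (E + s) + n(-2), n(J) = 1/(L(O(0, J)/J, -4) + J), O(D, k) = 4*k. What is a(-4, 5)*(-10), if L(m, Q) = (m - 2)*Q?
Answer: -9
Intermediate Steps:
L(m, Q) = Q*(-2 + m) (L(m, Q) = (-2 + m)*Q = Q*(-2 + m))
n(J) = 1/(-8 + J) (n(J) = 1/(-4*(-2 + (4*J)/J) + J) = 1/(-4*(-2 + 4) + J) = 1/(-4*2 + J) = 1/(-8 + J))
a(E, s) = -⅒ + E + s (a(E, s) = (E + s) + 1/(-8 - 2) = (E + s) + 1/(-10) = (E + s) - ⅒ = -⅒ + E + s)
a(-4, 5)*(-10) = (-⅒ - 4 + 5)*(-10) = (9/10)*(-10) = -9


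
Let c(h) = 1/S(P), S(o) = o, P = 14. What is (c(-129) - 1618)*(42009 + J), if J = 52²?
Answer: -1012794163/14 ≈ -7.2342e+7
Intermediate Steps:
J = 2704
c(h) = 1/14
(c(-129) - 1618)*(42009 + J) = (1/14 - 1618)*(42009 + 2704) = -22651/14*44713 = -1012794163/14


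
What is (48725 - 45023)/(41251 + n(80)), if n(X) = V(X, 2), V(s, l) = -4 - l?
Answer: 3702/41245 ≈ 0.089756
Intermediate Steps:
n(X) = -6 (n(X) = -4 - 1*2 = -4 - 2 = -6)
(48725 - 45023)/(41251 + n(80)) = (48725 - 45023)/(41251 - 6) = 3702/41245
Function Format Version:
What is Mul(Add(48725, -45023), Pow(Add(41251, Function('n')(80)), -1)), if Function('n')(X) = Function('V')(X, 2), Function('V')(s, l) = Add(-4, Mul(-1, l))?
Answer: Rational(3702, 41245) ≈ 0.089756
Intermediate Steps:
Function('n')(X) = -6 (Function('n')(X) = Add(-4, Mul(-1, 2)) = Add(-4, -2) = -6)
Mul(Add(48725, -45023), Pow(Add(41251, Function('n')(80)), -1)) = Mul(Add(48725, -45023), Pow(Add(41251, -6), -1)) = Mul(3702, Pow(41245, -1)) = Mul(3702, Rational(1, 41245)) = Rational(3702, 41245)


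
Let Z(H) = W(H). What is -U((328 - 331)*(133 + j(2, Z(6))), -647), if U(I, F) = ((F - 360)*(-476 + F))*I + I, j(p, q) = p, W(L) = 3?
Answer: 457999110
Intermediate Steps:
Z(H) = 3
U(I, F) = I + I*(-476 + F)*(-360 + F) (U(I, F) = ((-360 + F)*(-476 + F))*I + I = ((-476 + F)*(-360 + F))*I + I = I*(-476 + F)*(-360 + F) + I = I + I*(-476 + F)*(-360 + F))
-U((328 - 331)*(133 + j(2, Z(6))), -647) = -(328 - 331)*(133 + 2)*(171361 + (-647)² - 836*(-647)) = -(-3*135)*(171361 + 418609 + 540892) = -(-405)*1130862 = -1*(-457999110) = 457999110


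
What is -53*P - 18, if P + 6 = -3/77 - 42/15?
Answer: 173429/385 ≈ 450.46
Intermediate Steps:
P = -3403/385 (P = -6 + (-3/77 - 42/15) = -6 + (-3*1/77 - 42*1/15) = -6 + (-3/77 - 14/5) = -6 - 1093/385 = -3403/385 ≈ -8.8390)
-53*P - 18 = -53*(-3403/385) - 18 = 180359/385 - 18 = 173429/385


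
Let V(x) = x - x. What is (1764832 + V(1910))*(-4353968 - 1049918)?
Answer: -9536950937152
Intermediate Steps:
V(x) = 0
(1764832 + V(1910))*(-4353968 - 1049918) = (1764832 + 0)*(-4353968 - 1049918) = 1764832*(-5403886) = -9536950937152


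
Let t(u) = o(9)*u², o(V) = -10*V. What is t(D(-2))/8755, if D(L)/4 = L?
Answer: -1152/1751 ≈ -0.65791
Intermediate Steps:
D(L) = 4*L
t(u) = -90*u² (t(u) = (-10*9)*u² = -90*u²)
t(D(-2))/8755 = -90*(4*(-2))²/8755 = -90*(-8)²*(1/8755) = -90*64*(1/8755) = -5760*1/8755 = -1152/1751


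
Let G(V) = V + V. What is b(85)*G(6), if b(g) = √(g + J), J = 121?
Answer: 12*√206 ≈ 172.23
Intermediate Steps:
b(g) = √(121 + g) (b(g) = √(g + 121) = √(121 + g))
G(V) = 2*V
b(85)*G(6) = √(121 + 85)*(2*6) = √206*12 = 12*√206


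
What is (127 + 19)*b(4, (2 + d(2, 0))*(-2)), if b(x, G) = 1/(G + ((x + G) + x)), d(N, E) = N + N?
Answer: -73/8 ≈ -9.1250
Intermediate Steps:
d(N, E) = 2*N
b(x, G) = 1/(2*G + 2*x) (b(x, G) = 1/(G + ((G + x) + x)) = 1/(G + (G + 2*x)) = 1/(2*G + 2*x))
(127 + 19)*b(4, (2 + d(2, 0))*(-2)) = (127 + 19)*(1/(2*((2 + 2*2)*(-2) + 4))) = 146*(1/(2*((2 + 4)*(-2) + 4))) = 146*(1/(2*(6*(-2) + 4))) = 146*(1/(2*(-12 + 4))) = 146*((½)/(-8)) = 146*((½)*(-⅛)) = 146*(-1/16) = -73/8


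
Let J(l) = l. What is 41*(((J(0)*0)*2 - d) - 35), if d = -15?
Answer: -820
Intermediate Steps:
41*(((J(0)*0)*2 - d) - 35) = 41*(((0*0)*2 - 1*(-15)) - 35) = 41*((0*2 + 15) - 35) = 41*((0 + 15) - 35) = 41*(15 - 35) = 41*(-20) = -820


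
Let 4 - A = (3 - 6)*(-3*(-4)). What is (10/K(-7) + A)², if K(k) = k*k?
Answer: 3880900/2401 ≈ 1616.4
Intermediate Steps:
K(k) = k²
A = 40 (A = 4 - (3 - 6)*(-3*(-4)) = 4 - (-3)*12 = 4 - 1*(-36) = 4 + 36 = 40)
(10/K(-7) + A)² = (10/((-7)²) + 40)² = (10/49 + 40)² = (1970/49)² = 3880900/2401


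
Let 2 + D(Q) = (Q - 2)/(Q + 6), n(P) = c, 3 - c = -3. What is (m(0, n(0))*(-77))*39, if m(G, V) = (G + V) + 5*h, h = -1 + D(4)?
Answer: 24024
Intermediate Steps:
c = 6 (c = 3 - 1*(-3) = 3 + 3 = 6)
n(P) = 6
D(Q) = -2 + (-2 + Q)/(6 + Q) (D(Q) = -2 + (Q - 2)/(Q + 6) = -2 + (-2 + Q)/(6 + Q))
h = -14/5 (h = -1 + (-14 - 1*4)/(6 + 4) = -1 + (-14 - 4)/10 = -1 + (1/10)*(-18) = -1 - 9/5 = -14/5 ≈ -2.8000)
m(G, V) = -14 + G + V (m(G, V) = (G + V) + 5*(-14/5) = (G + V) - 14 = -14 + G + V)
(m(0, n(0))*(-77))*39 = ((-14 + 0 + 6)*(-77))*39 = -8*(-77)*39 = 616*39 = 24024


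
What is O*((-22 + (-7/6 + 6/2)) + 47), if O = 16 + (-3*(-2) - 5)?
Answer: 2737/6 ≈ 456.17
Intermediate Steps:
O = 17 (O = 16 + (6 - 5) = 16 + 1 = 17)
O*((-22 + (-7/6 + 6/2)) + 47) = 17*((-22 + (-7/6 + 6/2)) + 47) = 17*((-22 + (-7*⅙ + 6*(½))) + 47) = 17*((-22 + (-7/6 + 3)) + 47) = 17*((-22 + 11/6) + 47) = 17*(-121/6 + 47) = 17*(161/6) = 2737/6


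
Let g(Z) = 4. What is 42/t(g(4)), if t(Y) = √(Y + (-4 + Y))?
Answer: 21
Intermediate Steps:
t(Y) = √(-4 + 2*Y)
42/t(g(4)) = 42/√(-4 + 2*4) = 42/√(-4 + 8) = 42/√4 = 42/2 = (½)*42 = 21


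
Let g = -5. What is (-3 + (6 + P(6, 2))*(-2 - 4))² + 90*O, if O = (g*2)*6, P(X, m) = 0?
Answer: -3879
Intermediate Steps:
O = -60 (O = -5*2*6 = -10*6 = -60)
(-3 + (6 + P(6, 2))*(-2 - 4))² + 90*O = (-3 + (6 + 0)*(-2 - 4))² + 90*(-60) = (-3 + 6*(-6))² - 5400 = (-3 - 36)² - 5400 = (-39)² - 5400 = 1521 - 5400 = -3879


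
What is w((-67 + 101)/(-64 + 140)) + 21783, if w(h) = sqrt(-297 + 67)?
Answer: 21783 + I*sqrt(230) ≈ 21783.0 + 15.166*I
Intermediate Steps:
w(h) = I*sqrt(230) (w(h) = sqrt(-230) = I*sqrt(230))
w((-67 + 101)/(-64 + 140)) + 21783 = I*sqrt(230) + 21783 = 21783 + I*sqrt(230)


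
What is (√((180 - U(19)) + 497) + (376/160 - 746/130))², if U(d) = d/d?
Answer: 34562641/67600 ≈ 511.28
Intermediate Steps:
U(d) = 1
(√((180 - U(19)) + 497) + (376/160 - 746/130))² = (√((180 - 1*1) + 497) + (376/160 - 746/130))² = (√((180 - 1) + 497) + (376*(1/160) - 746*1/130))² = (√(179 + 497) + (47/20 - 373/65))² = (√676 - 881/260)² = (26 - 881/260)² = (5879/260)² = 34562641/67600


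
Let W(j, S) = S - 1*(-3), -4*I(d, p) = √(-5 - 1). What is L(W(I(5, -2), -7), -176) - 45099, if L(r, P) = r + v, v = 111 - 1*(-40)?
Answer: -44952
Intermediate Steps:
I(d, p) = -I*√6/4 (I(d, p) = -√(-5 - 1)/4 = -I*√6/4)
W(j, S) = 3 + S (W(j, S) = S + 3 = 3 + S)
v = 151 (v = 111 + 40 = 151)
L(r, P) = 151 + r (L(r, P) = r + 151 = 151 + r)
L(W(I(5, -2), -7), -176) - 45099 = (151 + (3 - 7)) - 45099 = (151 - 4) - 45099 = 147 - 45099 = -44952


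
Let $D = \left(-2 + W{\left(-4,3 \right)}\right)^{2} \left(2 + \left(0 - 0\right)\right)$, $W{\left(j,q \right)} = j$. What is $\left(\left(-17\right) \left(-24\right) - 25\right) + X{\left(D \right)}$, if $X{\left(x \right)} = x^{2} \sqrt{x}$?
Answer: $383 + 31104 \sqrt{2} \approx 44371.0$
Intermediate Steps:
$D = 72$ ($D = \left(-2 - 4\right)^{2} \left(2 + \left(0 - 0\right)\right) = \left(-6\right)^{2} \left(2 + \left(0 + 0\right)\right) = 36 \left(2 + 0\right) = 36 \cdot 2 = 72$)
$X{\left(x \right)} = x^{\frac{5}{2}}$
$\left(\left(-17\right) \left(-24\right) - 25\right) + X{\left(D \right)} = \left(\left(-17\right) \left(-24\right) - 25\right) + 72^{\frac{5}{2}} = \left(408 - 25\right) + 31104 \sqrt{2} = 383 + 31104 \sqrt{2}$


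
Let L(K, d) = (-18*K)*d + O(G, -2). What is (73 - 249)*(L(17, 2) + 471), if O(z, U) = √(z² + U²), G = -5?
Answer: 24816 - 176*√29 ≈ 23868.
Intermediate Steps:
O(z, U) = √(U² + z²)
L(K, d) = √29 - 18*K*d (L(K, d) = (-18*K)*d + √((-2)² + (-5)²) = -18*K*d + √(4 + 25) = -18*K*d + √29 = √29 - 18*K*d)
(73 - 249)*(L(17, 2) + 471) = (73 - 249)*((√29 - 18*17*2) + 471) = -176*((√29 - 612) + 471) = -176*((-612 + √29) + 471) = -176*(-141 + √29) = 24816 - 176*√29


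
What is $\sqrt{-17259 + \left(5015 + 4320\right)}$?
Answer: $2 i \sqrt{1981} \approx 89.017 i$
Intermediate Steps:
$\sqrt{-17259 + \left(5015 + 4320\right)} = \sqrt{-17259 + 9335} = \sqrt{-7924} = 2 i \sqrt{1981}$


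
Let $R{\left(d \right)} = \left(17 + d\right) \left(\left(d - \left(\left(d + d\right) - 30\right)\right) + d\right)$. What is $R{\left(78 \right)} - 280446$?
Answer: $-277596$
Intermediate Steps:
$R{\left(d \right)} = 510 + 30 d$ ($R{\left(d \right)} = \left(17 + d\right) \left(\left(d - \left(2 d - 30\right)\right) + d\right) = \left(17 + d\right) \left(\left(d - \left(-30 + 2 d\right)\right) + d\right) = \left(17 + d\right) \left(\left(30 - d\right) + d\right) = \left(17 + d\right) 30 = 510 + 30 d$)
$R{\left(78 \right)} - 280446 = \left(510 + 30 \cdot 78\right) - 280446 = \left(510 + 2340\right) - 280446 = 2850 - 280446 = -277596$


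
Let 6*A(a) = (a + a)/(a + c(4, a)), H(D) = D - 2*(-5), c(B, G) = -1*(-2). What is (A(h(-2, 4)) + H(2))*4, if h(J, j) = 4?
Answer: 440/9 ≈ 48.889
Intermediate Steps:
c(B, G) = 2
H(D) = 10 + D (H(D) = D + 10 = 10 + D)
A(a) = a/(3*(2 + a)) (A(a) = ((a + a)/(a + 2))/6 = ((2*a)/(2 + a))/6 = (2*a/(2 + a))/6 = a/(3*(2 + a)))
(A(h(-2, 4)) + H(2))*4 = ((⅓)*4/(2 + 4) + (10 + 2))*4 = ((⅓)*4/6 + 12)*4 = ((⅓)*4*(⅙) + 12)*4 = (2/9 + 12)*4 = (110/9)*4 = 440/9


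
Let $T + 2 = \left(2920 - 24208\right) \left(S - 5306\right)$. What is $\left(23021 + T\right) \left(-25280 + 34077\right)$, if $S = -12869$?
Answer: $3403844489943$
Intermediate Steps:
$T = 386909398$ ($T = -2 + \left(2920 - 24208\right) \left(-12869 - 5306\right) = -2 - -386909400 = -2 + 386909400 = 386909398$)
$\left(23021 + T\right) \left(-25280 + 34077\right) = \left(23021 + 386909398\right) \left(-25280 + 34077\right) = 386932419 \cdot 8797 = 3403844489943$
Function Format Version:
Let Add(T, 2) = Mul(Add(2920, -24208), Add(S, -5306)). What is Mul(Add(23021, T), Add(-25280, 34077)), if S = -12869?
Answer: 3403844489943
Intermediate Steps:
T = 386909398 (T = Add(-2, Mul(Add(2920, -24208), Add(-12869, -5306))) = Add(-2, Mul(-21288, -18175)) = Add(-2, 386909400) = 386909398)
Mul(Add(23021, T), Add(-25280, 34077)) = Mul(Add(23021, 386909398), Add(-25280, 34077)) = Mul(386932419, 8797) = 3403844489943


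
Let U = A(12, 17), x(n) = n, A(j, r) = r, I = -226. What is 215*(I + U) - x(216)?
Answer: -45151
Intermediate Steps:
U = 17
215*(I + U) - x(216) = 215*(-226 + 17) - 1*216 = 215*(-209) - 216 = -44935 - 216 = -45151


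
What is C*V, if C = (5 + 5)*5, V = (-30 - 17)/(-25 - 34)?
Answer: 2350/59 ≈ 39.831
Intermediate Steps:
V = 47/59 (V = -47/(-59) = -47*(-1/59) = 47/59 ≈ 0.79661)
C = 50 (C = 10*5 = 50)
C*V = 50*(47/59) = 2350/59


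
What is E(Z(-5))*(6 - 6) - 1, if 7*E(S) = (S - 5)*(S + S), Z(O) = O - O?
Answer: -1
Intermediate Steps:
Z(O) = 0
E(S) = 2*S*(-5 + S)/7 (E(S) = ((S - 5)*(S + S))/7 = ((-5 + S)*(2*S))/7 = (2*S*(-5 + S))/7 = 2*S*(-5 + S)/7)
E(Z(-5))*(6 - 6) - 1 = ((2/7)*0*(-5 + 0))*(6 - 6) - 1 = ((2/7)*0*(-5))*0 - 1 = 0*0 - 1 = 0 - 1 = -1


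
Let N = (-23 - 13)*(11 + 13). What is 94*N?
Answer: -81216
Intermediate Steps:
N = -864 (N = -36*24 = -864)
94*N = 94*(-864) = -81216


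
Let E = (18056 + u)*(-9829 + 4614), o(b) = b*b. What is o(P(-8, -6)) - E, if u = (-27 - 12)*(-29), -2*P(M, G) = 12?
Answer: 100060241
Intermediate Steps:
P(M, G) = -6 (P(M, G) = -1/2*12 = -6)
u = 1131 (u = -39*(-29) = 1131)
o(b) = b**2
E = -100060205 (E = (18056 + 1131)*(-9829 + 4614) = 19187*(-5215) = -100060205)
o(P(-8, -6)) - E = (-6)**2 - 1*(-100060205) = 36 + 100060205 = 100060241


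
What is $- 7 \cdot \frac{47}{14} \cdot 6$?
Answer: $-141$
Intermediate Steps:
$- 7 \cdot \frac{47}{14} \cdot 6 = - 7 \cdot 47 \cdot \frac{1}{14} \cdot 6 = \left(-7\right) \frac{47}{14} \cdot 6 = \left(- \frac{47}{2}\right) 6 = -141$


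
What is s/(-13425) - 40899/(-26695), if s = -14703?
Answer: 62771044/23892025 ≈ 2.6273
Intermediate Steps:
s/(-13425) - 40899/(-26695) = -14703/(-13425) - 40899/(-26695) = -14703*(-1/13425) - 40899*(-1/26695) = 4901/4475 + 40899/26695 = 62771044/23892025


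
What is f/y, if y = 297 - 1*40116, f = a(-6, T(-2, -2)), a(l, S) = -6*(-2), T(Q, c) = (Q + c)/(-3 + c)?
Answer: -4/13273 ≈ -0.00030136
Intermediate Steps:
T(Q, c) = (Q + c)/(-3 + c)
a(l, S) = 12
f = 12
y = -39819 (y = 297 - 40116 = -39819)
f/y = 12/(-39819) = 12*(-1/39819) = -4/13273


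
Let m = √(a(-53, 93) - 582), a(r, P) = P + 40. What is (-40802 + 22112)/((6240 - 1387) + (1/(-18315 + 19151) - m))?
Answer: -4226111932504/1097363149479 - 870824416*I*√449/1097363149479 ≈ -3.8512 - 0.016815*I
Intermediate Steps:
a(r, P) = 40 + P
m = I*√449 (m = √((40 + 93) - 582) = √(133 - 582) = √(-449) = I*√449 ≈ 21.19*I)
(-40802 + 22112)/((6240 - 1387) + (1/(-18315 + 19151) - m)) = (-40802 + 22112)/((6240 - 1387) + (1/(-18315 + 19151) - I*√449)) = -18690/(4853 + (1/836 - I*√449)) = -18690/(4057109/836 - I*√449)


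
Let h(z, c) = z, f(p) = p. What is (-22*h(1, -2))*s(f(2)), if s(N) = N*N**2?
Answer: -176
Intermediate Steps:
s(N) = N**3
(-22*h(1, -2))*s(f(2)) = -22*1*2**3 = -22*8 = -176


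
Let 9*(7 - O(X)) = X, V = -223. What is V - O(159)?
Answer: -637/3 ≈ -212.33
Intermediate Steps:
O(X) = 7 - X/9
V - O(159) = -223 - (7 - ⅑*159) = -223 - (7 - 53/3) = -223 - 1*(-32/3) = -223 + 32/3 = -637/3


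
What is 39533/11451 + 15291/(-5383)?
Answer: 37708898/61640733 ≈ 0.61175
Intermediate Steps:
39533/11451 + 15291/(-5383) = 39533*(1/11451) + 15291*(-1/5383) = 39533/11451 - 15291/5383 = 37708898/61640733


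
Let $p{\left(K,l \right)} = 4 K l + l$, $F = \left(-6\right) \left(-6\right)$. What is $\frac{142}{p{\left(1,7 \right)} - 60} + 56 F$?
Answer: $\frac{50258}{25} \approx 2010.3$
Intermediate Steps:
$F = 36$
$p{\left(K,l \right)} = l + 4 K l$ ($p{\left(K,l \right)} = 4 K l + l = l + 4 K l$)
$\frac{142}{p{\left(1,7 \right)} - 60} + 56 F = \frac{142}{7 \left(1 + 4 \cdot 1\right) - 60} + 56 \cdot 36 = \frac{142}{7 \left(1 + 4\right) - 60} + 2016 = \frac{142}{7 \cdot 5 - 60} + 2016 = \frac{142}{35 - 60} + 2016 = \frac{142}{-25} + 2016 = 142 \left(- \frac{1}{25}\right) + 2016 = - \frac{142}{25} + 2016 = \frac{50258}{25}$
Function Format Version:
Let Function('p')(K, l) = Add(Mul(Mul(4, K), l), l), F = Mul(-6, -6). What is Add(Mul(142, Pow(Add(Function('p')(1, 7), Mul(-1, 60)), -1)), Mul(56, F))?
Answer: Rational(50258, 25) ≈ 2010.3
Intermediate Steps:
F = 36
Function('p')(K, l) = Add(l, Mul(4, K, l)) (Function('p')(K, l) = Add(Mul(4, K, l), l) = Add(l, Mul(4, K, l)))
Add(Mul(142, Pow(Add(Function('p')(1, 7), Mul(-1, 60)), -1)), Mul(56, F)) = Add(Mul(142, Pow(Add(Mul(7, Add(1, Mul(4, 1))), Mul(-1, 60)), -1)), Mul(56, 36)) = Add(Mul(142, Pow(Add(Mul(7, Add(1, 4)), -60), -1)), 2016) = Add(Mul(142, Pow(Add(Mul(7, 5), -60), -1)), 2016) = Add(Mul(142, Pow(Add(35, -60), -1)), 2016) = Add(Mul(142, Pow(-25, -1)), 2016) = Add(Mul(142, Rational(-1, 25)), 2016) = Add(Rational(-142, 25), 2016) = Rational(50258, 25)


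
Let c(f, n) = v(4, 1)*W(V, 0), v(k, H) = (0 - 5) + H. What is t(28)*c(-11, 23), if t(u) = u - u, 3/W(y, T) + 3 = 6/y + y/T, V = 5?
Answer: 0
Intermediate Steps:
v(k, H) = -5 + H
W(y, T) = 3/(-3 + 6/y + y/T) (W(y, T) = 3/(-3 + (6/y + y/T)) = 3/(-3 + 6/y + y/T))
c(f, n) = 0 (c(f, n) = (-5 + 1)*(3*0*5/(5² + 6*0 - 3*0*5)) = -12*0*5/(25 + 0 + 0) = -12*0*5/25 = -4*0 = 0)
t(u) = 0
t(28)*c(-11, 23) = 0*0 = 0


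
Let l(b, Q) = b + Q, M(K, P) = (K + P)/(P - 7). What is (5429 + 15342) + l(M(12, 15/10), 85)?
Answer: 229389/11 ≈ 20854.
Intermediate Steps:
M(K, P) = (K + P)/(-7 + P)
l(b, Q) = Q + b
(5429 + 15342) + l(M(12, 15/10), 85) = (5429 + 15342) + (85 + (12 + 15/10)/(-7 + 15/10)) = 20771 + (85 + (12 + 15*(⅒))/(-7 + 15*(⅒))) = 20771 + (85 + (12 + 3/2)/(-7 + 3/2)) = 20771 + (85 + (27/2)/(-11/2)) = 20771 + (85 - 2/11*27/2) = 20771 + (85 - 27/11) = 20771 + 908/11 = 229389/11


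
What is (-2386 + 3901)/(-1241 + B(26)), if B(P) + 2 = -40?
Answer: -1515/1283 ≈ -1.1808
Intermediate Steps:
B(P) = -42 (B(P) = -2 - 40 = -42)
(-2386 + 3901)/(-1241 + B(26)) = (-2386 + 3901)/(-1241 - 42) = 1515/(-1283) = 1515*(-1/1283) = -1515/1283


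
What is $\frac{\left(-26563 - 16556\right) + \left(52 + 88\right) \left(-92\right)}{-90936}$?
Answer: $\frac{55999}{90936} \approx 0.61581$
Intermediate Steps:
$\frac{\left(-26563 - 16556\right) + \left(52 + 88\right) \left(-92\right)}{-90936} = \left(-43119 + 140 \left(-92\right)\right) \left(- \frac{1}{90936}\right) = \left(-43119 - 12880\right) \left(- \frac{1}{90936}\right) = \left(-55999\right) \left(- \frac{1}{90936}\right) = \frac{55999}{90936}$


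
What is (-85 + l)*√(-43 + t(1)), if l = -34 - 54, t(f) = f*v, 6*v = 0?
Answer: -173*I*√43 ≈ -1134.4*I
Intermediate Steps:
v = 0 (v = (⅙)*0 = 0)
t(f) = 0 (t(f) = f*0 = 0)
l = -88
(-85 + l)*√(-43 + t(1)) = (-85 - 88)*√(-43 + 0) = -173*I*√43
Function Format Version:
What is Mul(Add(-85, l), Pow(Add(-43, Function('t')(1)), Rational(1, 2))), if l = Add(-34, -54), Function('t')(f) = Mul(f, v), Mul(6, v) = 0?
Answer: Mul(-173, I, Pow(43, Rational(1, 2))) ≈ Mul(-1134.4, I)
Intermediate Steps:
v = 0 (v = Mul(Rational(1, 6), 0) = 0)
Function('t')(f) = 0 (Function('t')(f) = Mul(f, 0) = 0)
l = -88
Mul(Add(-85, l), Pow(Add(-43, Function('t')(1)), Rational(1, 2))) = Mul(Add(-85, -88), Pow(Add(-43, 0), Rational(1, 2))) = Mul(-173, Pow(-43, Rational(1, 2))) = Mul(-173, Mul(I, Pow(43, Rational(1, 2)))) = Mul(-173, I, Pow(43, Rational(1, 2)))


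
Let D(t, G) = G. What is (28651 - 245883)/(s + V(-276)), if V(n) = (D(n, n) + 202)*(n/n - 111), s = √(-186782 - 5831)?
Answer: -1768268480/66452213 + 217232*I*√192613/66452213 ≈ -26.61 + 1.4347*I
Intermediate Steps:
s = I*√192613 (s = √(-192613) = I*√192613 ≈ 438.88*I)
V(n) = -22220 - 110*n (V(n) = (n + 202)*(n/n - 111) = (202 + n)*(1 - 111) = (202 + n)*(-110) = -22220 - 110*n)
(28651 - 245883)/(s + V(-276)) = (28651 - 245883)/(I*√192613 + (-22220 - 110*(-276))) = -217232/(I*√192613 + (-22220 + 30360)) = -217232/(I*√192613 + 8140) = -217232/(8140 + I*√192613)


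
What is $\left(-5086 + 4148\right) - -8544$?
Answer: $7606$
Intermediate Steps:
$\left(-5086 + 4148\right) - -8544 = -938 + 8544 = 7606$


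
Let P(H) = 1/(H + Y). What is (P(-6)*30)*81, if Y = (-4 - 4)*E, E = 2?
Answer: -1215/11 ≈ -110.45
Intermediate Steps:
Y = -16 (Y = (-4 - 4)*2 = -8*2 = -16)
P(H) = 1/(-16 + H) (P(H) = 1/(H - 16) = 1/(-16 + H))
(P(-6)*30)*81 = (30/(-16 - 6))*81 = (30/(-22))*81 = -1/22*30*81 = -15/11*81 = -1215/11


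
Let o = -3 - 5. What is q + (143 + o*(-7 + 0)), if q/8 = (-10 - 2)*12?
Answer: -953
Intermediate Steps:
o = -8
q = -1152 (q = 8*((-10 - 2)*12) = 8*(-12*12) = 8*(-144) = -1152)
q + (143 + o*(-7 + 0)) = -1152 + (143 - 8*(-7 + 0)) = -1152 + (143 - 8*(-7)) = -1152 + (143 + 56) = -1152 + 199 = -953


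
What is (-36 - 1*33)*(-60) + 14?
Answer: 4154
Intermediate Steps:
(-36 - 1*33)*(-60) + 14 = (-36 - 33)*(-60) + 14 = -69*(-60) + 14 = 4140 + 14 = 4154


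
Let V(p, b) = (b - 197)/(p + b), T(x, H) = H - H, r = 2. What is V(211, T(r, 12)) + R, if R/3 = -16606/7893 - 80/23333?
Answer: -93982596449/12953104953 ≈ -7.2556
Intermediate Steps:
T(x, H) = 0
V(p, b) = (-197 + b)/(b + p)
R = -388099238/61389123 (R = 3*(-16606/7893 - 80/23333) = 3*(-388099238/184167369) = -388099238/61389123 ≈ -6.3220)
V(211, T(r, 12)) + R = (-197 + 0)/(0 + 211) - 388099238/61389123 = -197/211 - 388099238/61389123 = -93982596449/12953104953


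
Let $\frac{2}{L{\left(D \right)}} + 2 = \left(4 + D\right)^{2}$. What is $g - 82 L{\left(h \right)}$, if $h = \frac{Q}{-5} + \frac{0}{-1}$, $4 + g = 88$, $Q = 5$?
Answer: $\frac{424}{7} \approx 60.571$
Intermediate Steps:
$g = 84$ ($g = -4 + 88 = 84$)
$h = -1$ ($h = \frac{5}{-5} + \frac{0}{-1} = 5 \left(- \frac{1}{5}\right) + 0 \left(-1\right) = -1 + 0 = -1$)
$L{\left(D \right)} = \frac{2}{-2 + \left(4 + D\right)^{2}}$
$g - 82 L{\left(h \right)} = 84 - 82 \frac{2}{-2 + \left(4 - 1\right)^{2}} = 84 - 82 \frac{2}{-2 + 3^{2}} = 84 - 82 \frac{2}{-2 + 9} = 84 - 82 \cdot \frac{2}{7} = 84 - 82 \cdot 2 \cdot \frac{1}{7} = 84 - \frac{164}{7} = \frac{424}{7}$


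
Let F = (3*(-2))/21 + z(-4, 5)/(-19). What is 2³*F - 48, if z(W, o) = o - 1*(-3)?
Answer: -7136/133 ≈ -53.654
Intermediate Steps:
z(W, o) = 3 + o (z(W, o) = o + 3 = 3 + o)
F = -94/133 (F = (3*(-2))/21 + (3 + 5)/(-19) = -6*1/21 + 8*(-1/19) = -2/7 - 8/19 = -94/133 ≈ -0.70677)
2³*F - 48 = 2³*(-94/133) - 48 = 8*(-94/133) - 48 = -752/133 - 48 = -7136/133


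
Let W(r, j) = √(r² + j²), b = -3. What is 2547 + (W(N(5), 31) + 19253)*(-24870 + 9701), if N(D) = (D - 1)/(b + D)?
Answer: -292046210 - 15169*√965 ≈ -2.9252e+8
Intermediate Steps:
N(D) = (-1 + D)/(-3 + D) (N(D) = (D - 1)/(-3 + D) = (-1 + D)/(-3 + D))
W(r, j) = √(j² + r²)
2547 + (W(N(5), 31) + 19253)*(-24870 + 9701) = 2547 + (√(31² + ((-1 + 5)/(-3 + 5))²) + 19253)*(-24870 + 9701) = 2547 + (√(961 + (4/2)²) + 19253)*(-15169) = 2547 + (√(961 + ((½)*4)²) + 19253)*(-15169) = 2547 + (√(961 + 2²) + 19253)*(-15169) = 2547 + (√(961 + 4) + 19253)*(-15169) = 2547 + (√965 + 19253)*(-15169) = 2547 + (19253 + √965)*(-15169) = 2547 + (-292048757 - 15169*√965) = -292046210 - 15169*√965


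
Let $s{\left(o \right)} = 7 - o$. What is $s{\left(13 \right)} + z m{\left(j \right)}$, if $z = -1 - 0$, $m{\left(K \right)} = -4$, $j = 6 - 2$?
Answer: $-2$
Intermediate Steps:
$j = 4$ ($j = 6 - 2 = 4$)
$z = -1$ ($z = -1 + 0 = -1$)
$s{\left(13 \right)} + z m{\left(j \right)} = \left(7 - 13\right) - -4 = \left(7 - 13\right) + 4 = -6 + 4 = -2$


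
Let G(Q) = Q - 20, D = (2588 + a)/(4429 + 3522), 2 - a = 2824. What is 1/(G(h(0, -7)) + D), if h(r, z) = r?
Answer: -7951/159254 ≈ -0.049927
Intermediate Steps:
a = -2822 (a = 2 - 1*2824 = 2 - 2824 = -2822)
D = -234/7951 (D = (2588 - 2822)/(4429 + 3522) = -234/7951 ≈ -0.029430)
G(Q) = -20 + Q
1/(G(h(0, -7)) + D) = 1/((-20 + 0) - 234/7951) = 1/(-20 - 234/7951) = 1/(-159254/7951) = -7951/159254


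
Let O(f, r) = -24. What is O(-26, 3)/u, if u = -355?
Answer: 24/355 ≈ 0.067606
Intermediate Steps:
O(-26, 3)/u = -24/(-355) = -24*(-1/355) = 24/355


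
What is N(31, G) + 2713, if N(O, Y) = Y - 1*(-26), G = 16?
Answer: 2755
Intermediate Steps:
N(O, Y) = 26 + Y (N(O, Y) = Y + 26 = 26 + Y)
N(31, G) + 2713 = (26 + 16) + 2713 = 42 + 2713 = 2755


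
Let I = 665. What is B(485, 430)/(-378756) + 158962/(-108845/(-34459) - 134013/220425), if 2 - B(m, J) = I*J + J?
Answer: 201640877140474243/3235492261386 ≈ 62322.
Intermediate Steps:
B(m, J) = 2 - 666*J (B(m, J) = 2 - (665*J + J) = 2 - 666*J)
B(485, 430)/(-378756) + 158962/(-108845/(-34459) - 134013/220425) = (2 - 666*430)/(-378756) + 158962/(-108845/(-34459) - 134013/220425) = (2 - 286380)*(-1/378756) + 158962/(-108845*(-1/34459) - 134013*1/220425) = -286378*(-1/378756) + 158962/(108845/34459 - 44671/73475) = 143189/189378 + 158962/(6458068386/2531875025) = 143189/189378 + 158962*(2531875025/6458068386) = 143189/189378 + 201235958862025/3229034193 = 201640877140474243/3235492261386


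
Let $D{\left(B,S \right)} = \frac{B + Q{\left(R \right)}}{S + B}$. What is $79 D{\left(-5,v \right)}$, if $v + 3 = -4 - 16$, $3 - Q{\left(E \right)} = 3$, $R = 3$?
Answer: $\frac{395}{28} \approx 14.107$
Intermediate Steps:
$Q{\left(E \right)} = 0$ ($Q{\left(E \right)} = 3 - 3 = 0$)
$v = -23$ ($v = -3 - 20 = -23$)
$D{\left(B,S \right)} = \frac{B}{B + S}$ ($D{\left(B,S \right)} = \frac{B + 0}{S + B} = \frac{B}{B + S}$)
$79 D{\left(-5,v \right)} = 79 \left(- \frac{5}{-5 - 23}\right) = 79 \left(- \frac{5}{-28}\right) = 79 \left(\left(-5\right) \left(- \frac{1}{28}\right)\right) = 79 \cdot \frac{5}{28} = \frac{395}{28}$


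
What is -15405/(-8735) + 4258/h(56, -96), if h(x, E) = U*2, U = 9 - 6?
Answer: 3728606/5241 ≈ 711.43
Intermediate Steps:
U = 3
h(x, E) = 6 (h(x, E) = 3*2 = 6)
-15405/(-8735) + 4258/h(56, -96) = -15405/(-8735) + 4258/6 = -15405*(-1/8735) + 4258*(⅙) = 3081/1747 + 2129/3 = 3728606/5241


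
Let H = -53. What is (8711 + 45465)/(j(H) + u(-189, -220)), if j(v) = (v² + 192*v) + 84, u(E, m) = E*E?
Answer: 27088/14219 ≈ 1.9051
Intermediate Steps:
u(E, m) = E²
j(v) = 84 + v² + 192*v
(8711 + 45465)/(j(H) + u(-189, -220)) = (8711 + 45465)/((84 + (-53)² + 192*(-53)) + (-189)²) = 54176/((84 + 2809 - 10176) + 35721) = 54176/(-7283 + 35721) = 54176/28438 = 54176*(1/28438) = 27088/14219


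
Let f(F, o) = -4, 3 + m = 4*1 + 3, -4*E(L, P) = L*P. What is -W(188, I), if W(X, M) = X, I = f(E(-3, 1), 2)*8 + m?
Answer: -188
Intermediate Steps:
E(L, P) = -L*P/4
m = 4 (m = -3 + (4*1 + 3) = -3 + (4 + 3) = -3 + 7 = 4)
I = -28 (I = -4*8 + 4 = -32 + 4 = -28)
-W(188, I) = -1*188 = -188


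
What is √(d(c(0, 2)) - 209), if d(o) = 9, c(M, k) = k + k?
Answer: 10*I*√2 ≈ 14.142*I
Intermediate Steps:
c(M, k) = 2*k
√(d(c(0, 2)) - 209) = √(9 - 209) = √(-200) = 10*I*√2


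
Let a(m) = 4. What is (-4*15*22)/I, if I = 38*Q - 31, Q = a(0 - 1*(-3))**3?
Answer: -1320/2401 ≈ -0.54977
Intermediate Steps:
Q = 64 (Q = 4**3 = 64)
I = 2401 (I = 38*64 - 31 = 2432 - 31 = 2401)
(-4*15*22)/I = (-4*15*22)/2401 = -60*22*(1/2401) = -1320*1/2401 = -1320/2401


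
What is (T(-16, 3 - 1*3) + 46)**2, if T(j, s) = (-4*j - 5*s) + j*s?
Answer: 12100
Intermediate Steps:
T(j, s) = -5*s - 4*j + j*s (T(j, s) = (-5*s - 4*j) + j*s = -5*s - 4*j + j*s)
(T(-16, 3 - 1*3) + 46)**2 = ((-5*(3 - 1*3) - 4*(-16) - 16*(3 - 1*3)) + 46)**2 = ((-5*(3 - 3) + 64 - 16*(3 - 3)) + 46)**2 = ((-5*0 + 64 - 16*0) + 46)**2 = ((0 + 64 + 0) + 46)**2 = (64 + 46)**2 = 110**2 = 12100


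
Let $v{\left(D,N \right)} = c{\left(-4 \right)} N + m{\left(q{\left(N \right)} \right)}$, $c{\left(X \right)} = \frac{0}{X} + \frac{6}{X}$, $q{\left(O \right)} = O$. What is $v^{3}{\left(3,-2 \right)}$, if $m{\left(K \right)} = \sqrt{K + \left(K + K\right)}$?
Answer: $-27 + 21 i \sqrt{6} \approx -27.0 + 51.439 i$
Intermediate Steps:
$m{\left(K \right)} = \sqrt{3} \sqrt{K}$ ($m{\left(K \right)} = \sqrt{K + 2 K} = \sqrt{3 K} = \sqrt{3} \sqrt{K}$)
$c{\left(X \right)} = \frac{6}{X}$ ($c{\left(X \right)} = 0 + \frac{6}{X} = \frac{6}{X}$)
$v{\left(D,N \right)} = - \frac{3 N}{2} + \sqrt{3} \sqrt{N}$ ($v{\left(D,N \right)} = \frac{6}{-4} N + \sqrt{3} \sqrt{N} = 6 \left(- \frac{1}{4}\right) N + \sqrt{3} \sqrt{N} = - \frac{3 N}{2} + \sqrt{3} \sqrt{N}$)
$v^{3}{\left(3,-2 \right)} = \left(\left(- \frac{3}{2}\right) \left(-2\right) + \sqrt{3} \sqrt{-2}\right)^{3} = \left(3 + \sqrt{3} i \sqrt{2}\right)^{3} = \left(3 + i \sqrt{6}\right)^{3}$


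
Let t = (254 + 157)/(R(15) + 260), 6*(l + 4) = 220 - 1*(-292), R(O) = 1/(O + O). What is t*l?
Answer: 1002840/7801 ≈ 128.55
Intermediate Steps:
R(O) = 1/(2*O)
l = 244/3 (l = -4 + (220 - 1*(-292))/6 = -4 + (220 + 292)/6 = -4 + (⅙)*512 = -4 + 256/3 = 244/3 ≈ 81.333)
t = 12330/7801 (t = (254 + 157)/((½)/15 + 260) = 411/((½)*(1/15) + 260) = 411/(1/30 + 260) = 411/(7801/30) = 411*(30/7801) = 12330/7801 ≈ 1.5806)
t*l = (12330/7801)*(244/3) = 1002840/7801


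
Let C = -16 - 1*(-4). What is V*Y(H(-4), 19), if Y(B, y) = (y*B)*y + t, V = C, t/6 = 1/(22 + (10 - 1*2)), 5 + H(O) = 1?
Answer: 86628/5 ≈ 17326.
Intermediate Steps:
H(O) = -4 (H(O) = -5 + 1 = -4)
t = ⅕ (t = 6/(22 + (10 - 1*2)) = 6/(22 + (10 - 2)) = 6/(22 + 8) = 6/30 = 6*(1/30) = ⅕ ≈ 0.20000)
C = -12 (C = -16 + 4 = -12)
V = -12
Y(B, y) = ⅕ + B*y² (Y(B, y) = (y*B)*y + ⅕ = (B*y)*y + ⅕ = B*y² + ⅕ = ⅕ + B*y²)
V*Y(H(-4), 19) = -12*(⅕ - 4*19²) = -12*(⅕ - 4*361) = -12*(⅕ - 1444) = -12*(-7219/5) = 86628/5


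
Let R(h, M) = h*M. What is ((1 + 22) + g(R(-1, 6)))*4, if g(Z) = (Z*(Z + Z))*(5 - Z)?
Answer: 3260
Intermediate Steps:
R(h, M) = M*h
g(Z) = 2*Z²*(5 - Z) (g(Z) = (Z*(2*Z))*(5 - Z) = (2*Z²)*(5 - Z) = 2*Z²*(5 - Z))
((1 + 22) + g(R(-1, 6)))*4 = ((1 + 22) + 2*(6*(-1))²*(5 - 6*(-1)))*4 = (23 + 2*(-6)²*(5 - 1*(-6)))*4 = (23 + 2*36*(5 + 6))*4 = (23 + 2*36*11)*4 = (23 + 792)*4 = 815*4 = 3260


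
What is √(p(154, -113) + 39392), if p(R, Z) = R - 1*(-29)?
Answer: 5*√1583 ≈ 198.93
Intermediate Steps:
p(R, Z) = 29 + R (p(R, Z) = R + 29 = 29 + R)
√(p(154, -113) + 39392) = √((29 + 154) + 39392) = √(183 + 39392) = √39575 = 5*√1583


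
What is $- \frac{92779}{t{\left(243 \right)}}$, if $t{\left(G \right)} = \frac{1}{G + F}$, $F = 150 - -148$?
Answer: $-50193439$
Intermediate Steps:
$F = 298$ ($F = 150 + 148 = 298$)
$t{\left(G \right)} = \frac{1}{298 + G}$ ($t{\left(G \right)} = \frac{1}{G + 298} = \frac{1}{298 + G}$)
$- \frac{92779}{t{\left(243 \right)}} = - \frac{92779}{\frac{1}{298 + 243}} = - \frac{92779}{\frac{1}{541}} = - 92779 \frac{1}{\frac{1}{541}} = \left(-92779\right) 541 = -50193439$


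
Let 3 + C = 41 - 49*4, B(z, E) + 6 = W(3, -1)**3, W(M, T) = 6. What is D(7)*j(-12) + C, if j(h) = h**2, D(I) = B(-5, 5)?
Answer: 30082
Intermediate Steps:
B(z, E) = 210 (B(z, E) = -6 + 6**3 = -6 + 216 = 210)
D(I) = 210
C = -158 (C = -3 + (41 - 49*4) = -3 + (41 - 1*196) = -3 + (41 - 196) = -3 - 155 = -158)
D(7)*j(-12) + C = 210*(-12)**2 - 158 = 210*144 - 158 = 30240 - 158 = 30082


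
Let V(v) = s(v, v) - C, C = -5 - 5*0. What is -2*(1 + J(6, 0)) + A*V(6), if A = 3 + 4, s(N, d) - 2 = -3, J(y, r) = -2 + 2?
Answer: 26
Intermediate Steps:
J(y, r) = 0
s(N, d) = -1 (s(N, d) = 2 - 3 = -1)
A = 7
C = -5 (C = -5 + 0 = -5)
V(v) = 4 (V(v) = -1 - 1*(-5) = -1 + 5 = 4)
-2*(1 + J(6, 0)) + A*V(6) = -2*(1 + 0) + 7*4 = -2*1 + 28 = -2 + 28 = 26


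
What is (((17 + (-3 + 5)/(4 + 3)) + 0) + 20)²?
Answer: 68121/49 ≈ 1390.2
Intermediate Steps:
(((17 + (-3 + 5)/(4 + 3)) + 0) + 20)² = (((17 + 2/7) + 0) + 20)² = ((121/7 + 0) + 20)² = (121/7 + 20)² = (261/7)² = 68121/49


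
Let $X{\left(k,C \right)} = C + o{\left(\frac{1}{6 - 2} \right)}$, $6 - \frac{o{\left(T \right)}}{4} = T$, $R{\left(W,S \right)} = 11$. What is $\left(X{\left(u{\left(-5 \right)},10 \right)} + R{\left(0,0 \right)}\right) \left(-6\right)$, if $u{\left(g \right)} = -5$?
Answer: $-264$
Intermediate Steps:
$o{\left(T \right)} = 24 - 4 T$
$X{\left(k,C \right)} = 23 + C$ ($X{\left(k,C \right)} = C + \left(24 - \frac{4}{6 - 2}\right) = C + \left(24 - \frac{4}{4}\right) = C + \left(24 - 1\right) = C + 23 = 23 + C$)
$\left(X{\left(u{\left(-5 \right)},10 \right)} + R{\left(0,0 \right)}\right) \left(-6\right) = \left(\left(23 + 10\right) + 11\right) \left(-6\right) = \left(33 + 11\right) \left(-6\right) = 44 \left(-6\right) = -264$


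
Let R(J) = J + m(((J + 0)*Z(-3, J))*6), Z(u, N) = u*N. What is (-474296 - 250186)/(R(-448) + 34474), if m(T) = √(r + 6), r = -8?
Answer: -1120510206/52625849 + 32931*I*√2/52625849 ≈ -21.292 + 0.00088495*I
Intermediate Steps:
Z(u, N) = N*u
m(T) = I*√2 (m(T) = √(-8 + 6) = √(-2) = I*√2)
R(J) = J + I*√2
(-474296 - 250186)/(R(-448) + 34474) = (-474296 - 250186)/((-448 + I*√2) + 34474) = -724482/(34026 + I*√2)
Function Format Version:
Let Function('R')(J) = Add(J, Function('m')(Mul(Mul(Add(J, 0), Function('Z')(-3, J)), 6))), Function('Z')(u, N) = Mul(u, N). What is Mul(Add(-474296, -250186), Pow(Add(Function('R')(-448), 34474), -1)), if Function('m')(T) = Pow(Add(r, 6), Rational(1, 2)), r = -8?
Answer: Add(Rational(-1120510206, 52625849), Mul(Rational(32931, 52625849), I, Pow(2, Rational(1, 2)))) ≈ Add(-21.292, Mul(0.00088495, I))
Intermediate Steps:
Function('Z')(u, N) = Mul(N, u)
Function('m')(T) = Mul(I, Pow(2, Rational(1, 2))) (Function('m')(T) = Pow(Add(-8, 6), Rational(1, 2)) = Pow(-2, Rational(1, 2)) = Mul(I, Pow(2, Rational(1, 2))))
Function('R')(J) = Add(J, Mul(I, Pow(2, Rational(1, 2))))
Mul(Add(-474296, -250186), Pow(Add(Function('R')(-448), 34474), -1)) = Mul(Add(-474296, -250186), Pow(Add(Add(-448, Mul(I, Pow(2, Rational(1, 2)))), 34474), -1)) = Mul(-724482, Pow(Add(34026, Mul(I, Pow(2, Rational(1, 2)))), -1))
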